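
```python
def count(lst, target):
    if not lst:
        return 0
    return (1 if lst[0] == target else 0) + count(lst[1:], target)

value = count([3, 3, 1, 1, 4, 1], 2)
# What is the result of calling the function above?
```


count([3, 3, 1, 1, 4, 1], 2)
lst[0]=3 != 2: 0 + count([3, 1, 1, 4, 1], 2)
lst[0]=3 != 2: 0 + count([1, 1, 4, 1], 2)
lst[0]=1 != 2: 0 + count([1, 4, 1], 2)
lst[0]=1 != 2: 0 + count([4, 1], 2)
lst[0]=4 != 2: 0 + count([1], 2)
lst[0]=1 != 2: 0 + count([], 2)
= 0


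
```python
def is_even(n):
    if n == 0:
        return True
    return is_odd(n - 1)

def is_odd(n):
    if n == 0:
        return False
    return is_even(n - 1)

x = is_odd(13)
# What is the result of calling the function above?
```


is_odd(13)
= is_even(12)
= is_odd(11)
= is_even(10)
= is_odd(9)
= is_even(8)
= is_odd(7)
= is_even(6)
= is_odd(5)
= is_even(4)
= is_odd(3)
= is_even(2)
= is_odd(1)
= is_even(0)
n == 0: return True
= True


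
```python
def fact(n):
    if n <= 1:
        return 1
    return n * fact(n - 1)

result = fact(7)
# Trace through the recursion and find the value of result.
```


fact(7)
= 7 * fact(6)
= 7 * 6 * fact(5)
= 7 * 6 * 5 * fact(4)
= 7 * 6 * 5 * 4 * fact(3)
= 7 * 6 * 5 * 4 * 3 * fact(2)
= 7 * 6 * 5 * 4 * 3 * 2 * fact(1)
= 7 * 6 * 5 * 4 * 3 * 2 * 1
= 5040


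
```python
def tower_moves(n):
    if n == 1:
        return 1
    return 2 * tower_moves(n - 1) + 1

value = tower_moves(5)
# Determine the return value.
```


tower_moves(5)
= 2 * tower_moves(4) + 1
= 2 * (2 * tower_moves(3) + 1) + 1
= 2 * (2 * (2 * tower_moves(2) + 1) + 1) + 1
= 2 * (2 * (2 * (2 * tower_moves(1) + 1) + 1) + 1) + 1
Now compute bottom-up:
tower_moves(1) = 1
tower_moves(2) = 2 * 1 + 1 = 3
tower_moves(3) = 2 * 3 + 1 = 7
tower_moves(4) = 2 * 7 + 1 = 15
tower_moves(5) = 2 * 15 + 1 = 31
= 31


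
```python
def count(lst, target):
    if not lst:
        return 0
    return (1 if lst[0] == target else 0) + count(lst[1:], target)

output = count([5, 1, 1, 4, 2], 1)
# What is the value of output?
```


count([5, 1, 1, 4, 2], 1)
lst[0]=5 != 1: 0 + count([1, 1, 4, 2], 1)
lst[0]=1 == 1: 1 + count([1, 4, 2], 1)
lst[0]=1 == 1: 1 + count([4, 2], 1)
lst[0]=4 != 1: 0 + count([2], 1)
lst[0]=2 != 1: 0 + count([], 1)
= 2


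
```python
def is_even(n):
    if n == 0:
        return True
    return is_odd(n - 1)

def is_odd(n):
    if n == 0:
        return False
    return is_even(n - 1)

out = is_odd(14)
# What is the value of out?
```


is_odd(14)
= is_even(13)
= is_odd(12)
= is_even(11)
= is_odd(10)
= is_even(9)
= is_odd(8)
= is_even(7)
= is_odd(6)
= is_even(5)
= is_odd(4)
= is_even(3)
= is_odd(2)
= is_even(1)
= is_odd(0)
n == 0: return False
= False


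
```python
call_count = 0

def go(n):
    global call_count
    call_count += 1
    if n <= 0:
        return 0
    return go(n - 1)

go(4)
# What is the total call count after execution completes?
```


go(4) calls go(3) calls ... calls go(0)
Total calls: 4 + 1 (for base case) = 5


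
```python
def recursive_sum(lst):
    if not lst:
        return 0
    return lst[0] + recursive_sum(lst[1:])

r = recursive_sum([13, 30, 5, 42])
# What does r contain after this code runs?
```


recursive_sum([13, 30, 5, 42])
= 13 + recursive_sum([30, 5, 42])
= 13 + 30 + recursive_sum([5, 42])
= 13 + 30 + 5 + recursive_sum([42])
= 13 + 30 + 5 + 42 + recursive_sum([])
= 13 + 30 + 5 + 42 + 0
= 90


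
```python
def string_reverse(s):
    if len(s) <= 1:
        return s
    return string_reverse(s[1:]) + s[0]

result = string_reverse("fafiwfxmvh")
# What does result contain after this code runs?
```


string_reverse("fafiwfxmvh")
= string_reverse("afiwfxmvh") + "f"
= string_reverse("fiwfxmvh") + "a" + "f"
= string_reverse("iwfxmvh") + "f" + "a" + "f"
= string_reverse("wfxmvh") + "i" + "f" + "a" + "f"
= string_reverse("fxmvh") + "w" + "i" + "f" + "a" + "f"
= string_reverse("xmvh") + "f" + "w" + "i" + "f" + "a" + "f"
= string_reverse("mvh") + "x" + "f" + "w" + "i" + "f" + "a" + "f"
= string_reverse("vh") + "m" + "x" + "f" + "w" + "i" + "f" + "a" + "f"
= string_reverse("h") + "v" + "m" + "x" + "f" + "w" + "i" + "f" + "a" + "f"
= "h" + "v" + "m" + "x" + "f" + "w" + "i" + "f" + "a" + "f"
= "hvmxfwifaf"


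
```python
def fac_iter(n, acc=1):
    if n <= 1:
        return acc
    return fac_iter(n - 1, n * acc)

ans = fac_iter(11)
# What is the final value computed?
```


fac_iter(11, 1)
= fac_iter(10, 11 * 1) = fac_iter(10, 11)
= fac_iter(9, 10 * 11) = fac_iter(9, 110)
= fac_iter(8, 9 * 110) = fac_iter(8, 990)
= fac_iter(7, 8 * 990) = fac_iter(7, 7920)
= fac_iter(6, 7 * 7920) = fac_iter(6, 55440)
= fac_iter(5, 6 * 55440) = fac_iter(5, 332640)
= fac_iter(4, 5 * 332640) = fac_iter(4, 1663200)
= fac_iter(3, 4 * 1663200) = fac_iter(3, 6652800)
= fac_iter(2, 3 * 6652800) = fac_iter(2, 19958400)
= fac_iter(1, 2 * 19958400) = fac_iter(1, 39916800)
n <= 1, return acc = 39916800


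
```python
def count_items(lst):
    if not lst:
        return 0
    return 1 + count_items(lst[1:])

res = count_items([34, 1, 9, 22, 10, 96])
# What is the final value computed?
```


count_items([34, 1, 9, 22, 10, 96])
= 1 + count_items([1, 9, 22, 10, 96])
= 1 + 1 + count_items([9, 22, 10, 96])
= 1 + 1 + 1 + count_items([22, 10, 96])
= 1 + 1 + 1 + 1 + count_items([10, 96])
= 1 + 1 + 1 + 1 + 1 + count_items([96])
= 1 + 1 + 1 + 1 + 1 + 1 + count_items([])
= 1 + 1 + 1 + 1 + 1 + 1 + 0
= 6


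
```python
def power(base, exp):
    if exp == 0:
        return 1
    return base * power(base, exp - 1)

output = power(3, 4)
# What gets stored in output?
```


power(3, 4)
= 3 * power(3, 3)
= 3 * 3 * power(3, 2)
= 3 * 3 * 3 * power(3, 1)
= 3 * 3 * 3 * 3 * power(3, 0)
= 3 * 3 * 3 * 3 * 1
= 81


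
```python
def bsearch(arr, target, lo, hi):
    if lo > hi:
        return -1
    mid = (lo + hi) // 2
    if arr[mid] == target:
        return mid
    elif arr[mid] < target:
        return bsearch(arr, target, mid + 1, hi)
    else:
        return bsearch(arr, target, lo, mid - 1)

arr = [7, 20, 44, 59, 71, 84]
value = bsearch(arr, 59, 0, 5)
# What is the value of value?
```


bsearch(arr, 59, 0, 5)
lo=0, hi=5, mid=2, arr[mid]=44
44 < 59, search right half
lo=3, hi=5, mid=4, arr[mid]=71
71 > 59, search left half
lo=3, hi=3, mid=3, arr[mid]=59
arr[3] == 59, found at index 3
= 3


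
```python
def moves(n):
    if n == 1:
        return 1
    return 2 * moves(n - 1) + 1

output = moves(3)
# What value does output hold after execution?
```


moves(3)
= 2 * moves(2) + 1
= 2 * (2 * moves(1) + 1) + 1
Now compute bottom-up:
moves(1) = 1
moves(2) = 2 * 1 + 1 = 3
moves(3) = 2 * 3 + 1 = 7
= 7


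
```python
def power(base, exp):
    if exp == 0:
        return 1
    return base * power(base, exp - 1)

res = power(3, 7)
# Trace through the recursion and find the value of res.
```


power(3, 7)
= 3 * power(3, 6)
= 3 * 3 * power(3, 5)
= 3 * 3 * 3 * power(3, 4)
= 3 * 3 * 3 * 3 * power(3, 3)
= 3 * 3 * 3 * 3 * 3 * power(3, 2)
= 3 * 3 * 3 * 3 * 3 * 3 * power(3, 1)
= 3 * 3 * 3 * 3 * 3 * 3 * 3 * power(3, 0)
= 3 * 3 * 3 * 3 * 3 * 3 * 3 * 1
= 2187


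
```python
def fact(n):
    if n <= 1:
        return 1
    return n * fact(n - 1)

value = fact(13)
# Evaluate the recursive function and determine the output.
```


fact(13)
= 13 * fact(12)
= 13 * 12 * fact(11)
= 13 * 12 * 11 * fact(10)
= 13 * 12 * 11 * 10 * fact(9)
= 13 * 12 * 11 * 10 * 9 * fact(8)
= 13 * 12 * 11 * 10 * 9 * 8 * fact(7)
= 13 * 12 * 11 * 10 * 9 * 8 * 7 * fact(6)
= 13 * 12 * 11 * 10 * 9 * 8 * 7 * 6 * fact(5)
= 13 * 12 * 11 * 10 * 9 * 8 * 7 * 6 * 5 * fact(4)
= 13 * 12 * 11 * 10 * 9 * 8 * 7 * 6 * 5 * 4 * fact(3)
= 13 * 12 * 11 * 10 * 9 * 8 * 7 * 6 * 5 * 4 * 3 * fact(2)
= 13 * 12 * 11 * 10 * 9 * 8 * 7 * 6 * 5 * 4 * 3 * 2 * fact(1)
= 13 * 12 * 11 * 10 * 9 * 8 * 7 * 6 * 5 * 4 * 3 * 2 * 1
= 6227020800


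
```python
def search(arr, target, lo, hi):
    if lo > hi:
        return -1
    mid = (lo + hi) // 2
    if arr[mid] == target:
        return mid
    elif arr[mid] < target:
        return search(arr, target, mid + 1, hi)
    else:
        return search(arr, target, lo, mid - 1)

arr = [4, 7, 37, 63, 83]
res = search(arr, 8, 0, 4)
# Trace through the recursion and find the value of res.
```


search(arr, 8, 0, 4)
lo=0, hi=4, mid=2, arr[mid]=37
37 > 8, search left half
lo=0, hi=1, mid=0, arr[mid]=4
4 < 8, search right half
lo=1, hi=1, mid=1, arr[mid]=7
7 < 8, search right half
lo > hi, target not found, return -1
= -1


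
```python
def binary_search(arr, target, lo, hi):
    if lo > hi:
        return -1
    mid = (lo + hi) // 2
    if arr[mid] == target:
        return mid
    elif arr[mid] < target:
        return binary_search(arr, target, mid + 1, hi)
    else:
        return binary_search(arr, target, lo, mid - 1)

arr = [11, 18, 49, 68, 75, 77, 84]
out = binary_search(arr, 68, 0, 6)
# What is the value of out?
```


binary_search(arr, 68, 0, 6)
lo=0, hi=6, mid=3, arr[mid]=68
arr[3] == 68, found at index 3
= 3


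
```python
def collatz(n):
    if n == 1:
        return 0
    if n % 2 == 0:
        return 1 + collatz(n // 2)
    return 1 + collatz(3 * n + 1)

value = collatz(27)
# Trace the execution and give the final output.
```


collatz(27)
27 is odd -> 3*27+1 = 82 -> collatz(82)
82 is even -> collatz(41)
41 is odd -> 3*41+1 = 124 -> collatz(124)
124 is even -> collatz(62)
62 is even -> collatz(31)
31 is odd -> 3*31+1 = 94 -> collatz(94)
94 is even -> collatz(47)
47 is odd -> 3*47+1 = 142 -> collatz(142)
142 is even -> collatz(71)
71 is odd -> 3*71+1 = 214 -> collatz(214)
214 is even -> collatz(107)
107 is odd -> 3*107+1 = 322 -> collatz(322)
322 is even -> collatz(161)
161 is odd -> 3*161+1 = 484 -> collatz(484)
484 is even -> collatz(242)
242 is even -> collatz(121)
121 is odd -> 3*121+1 = 364 -> collatz(364)
364 is even -> collatz(182)
182 is even -> collatz(91)
91 is odd -> 3*91+1 = 274 -> collatz(274)
274 is even -> collatz(137)
137 is odd -> 3*137+1 = 412 -> collatz(412)
412 is even -> collatz(206)
206 is even -> collatz(103)
103 is odd -> 3*103+1 = 310 -> collatz(310)
310 is even -> collatz(155)
155 is odd -> 3*155+1 = 466 -> collatz(466)
466 is even -> collatz(233)
233 is odd -> 3*233+1 = 700 -> collatz(700)
700 is even -> collatz(350)
350 is even -> collatz(175)
175 is odd -> 3*175+1 = 526 -> collatz(526)
526 is even -> collatz(263)
263 is odd -> 3*263+1 = 790 -> collatz(790)
790 is even -> collatz(395)
395 is odd -> 3*395+1 = 1186 -> collatz(1186)
1186 is even -> collatz(593)
593 is odd -> 3*593+1 = 1780 -> collatz(1780)
1780 is even -> collatz(890)
890 is even -> collatz(445)
445 is odd -> 3*445+1 = 1336 -> collatz(1336)
1336 is even -> collatz(668)
668 is even -> collatz(334)
334 is even -> collatz(167)
167 is odd -> 3*167+1 = 502 -> collatz(502)
502 is even -> collatz(251)
251 is odd -> 3*251+1 = 754 -> collatz(754)
754 is even -> collatz(377)
377 is odd -> 3*377+1 = 1132 -> collatz(1132)
1132 is even -> collatz(566)
566 is even -> collatz(283)
283 is odd -> 3*283+1 = 850 -> collatz(850)
850 is even -> collatz(425)
425 is odd -> 3*425+1 = 1276 -> collatz(1276)
1276 is even -> collatz(638)
638 is even -> collatz(319)
319 is odd -> 3*319+1 = 958 -> collatz(958)
958 is even -> collatz(479)
479 is odd -> 3*479+1 = 1438 -> collatz(1438)
1438 is even -> collatz(719)
719 is odd -> 3*719+1 = 2158 -> collatz(2158)
2158 is even -> collatz(1079)
1079 is odd -> 3*1079+1 = 3238 -> collatz(3238)
3238 is even -> collatz(1619)
1619 is odd -> 3*1619+1 = 4858 -> collatz(4858)
4858 is even -> collatz(2429)
2429 is odd -> 3*2429+1 = 7288 -> collatz(7288)
7288 is even -> collatz(3644)
3644 is even -> collatz(1822)
1822 is even -> collatz(911)
911 is odd -> 3*911+1 = 2734 -> collatz(2734)
2734 is even -> collatz(1367)
1367 is odd -> 3*1367+1 = 4102 -> collatz(4102)
4102 is even -> collatz(2051)
2051 is odd -> 3*2051+1 = 6154 -> collatz(6154)
6154 is even -> collatz(3077)
3077 is odd -> 3*3077+1 = 9232 -> collatz(9232)
9232 is even -> collatz(4616)
4616 is even -> collatz(2308)
2308 is even -> collatz(1154)
1154 is even -> collatz(577)
577 is odd -> 3*577+1 = 1732 -> collatz(1732)
1732 is even -> collatz(866)
866 is even -> collatz(433)
433 is odd -> 3*433+1 = 1300 -> collatz(1300)
1300 is even -> collatz(650)
650 is even -> collatz(325)
325 is odd -> 3*325+1 = 976 -> collatz(976)
976 is even -> collatz(488)
488 is even -> collatz(244)
244 is even -> collatz(122)
122 is even -> collatz(61)
61 is odd -> 3*61+1 = 184 -> collatz(184)
184 is even -> collatz(92)
92 is even -> collatz(46)
46 is even -> collatz(23)
23 is odd -> 3*23+1 = 70 -> collatz(70)
70 is even -> collatz(35)
35 is odd -> 3*35+1 = 106 -> collatz(106)
106 is even -> collatz(53)
53 is odd -> 3*53+1 = 160 -> collatz(160)
160 is even -> collatz(80)
80 is even -> collatz(40)
40 is even -> collatz(20)
20 is even -> collatz(10)
10 is even -> collatz(5)
5 is odd -> 3*5+1 = 16 -> collatz(16)
16 is even -> collatz(8)
8 is even -> collatz(4)
4 is even -> collatz(2)
2 is even -> collatz(1)
Reached 1 after 111 steps
= 111


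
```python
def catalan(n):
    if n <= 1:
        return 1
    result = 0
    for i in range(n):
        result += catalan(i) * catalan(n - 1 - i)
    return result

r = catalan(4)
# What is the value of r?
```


catalan(4)
= sum of catalan(i) * catalan(4-1-i) for i in 0..3
First compute sub-values bottom-up:
  catalan(0) = 1, catalan(1) = 1
  catalan(2) = 1*1 + 1*1 = 2
  catalan(3) = 1*2 + 1*1 + 2*1 = 5
Now catalan(4):
  catalan(0)*catalan(3) = 1*5 = 5
  catalan(1)*catalan(2) = 1*2 = 2
  catalan(2)*catalan(1) = 2*1 = 2
  catalan(3)*catalan(0) = 5*1 = 5
= 5 + 2 + 2 + 5
= 14


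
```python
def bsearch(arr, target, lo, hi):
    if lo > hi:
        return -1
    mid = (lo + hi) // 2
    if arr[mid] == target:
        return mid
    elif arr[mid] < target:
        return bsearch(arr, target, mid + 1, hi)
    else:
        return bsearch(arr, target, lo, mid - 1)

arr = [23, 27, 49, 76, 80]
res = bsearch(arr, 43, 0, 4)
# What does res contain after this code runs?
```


bsearch(arr, 43, 0, 4)
lo=0, hi=4, mid=2, arr[mid]=49
49 > 43, search left half
lo=0, hi=1, mid=0, arr[mid]=23
23 < 43, search right half
lo=1, hi=1, mid=1, arr[mid]=27
27 < 43, search right half
lo > hi, target not found, return -1
= -1


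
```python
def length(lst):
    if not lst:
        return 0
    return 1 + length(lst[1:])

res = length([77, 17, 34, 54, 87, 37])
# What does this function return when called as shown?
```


length([77, 17, 34, 54, 87, 37])
= 1 + length([17, 34, 54, 87, 37])
= 1 + 1 + length([34, 54, 87, 37])
= 1 + 1 + 1 + length([54, 87, 37])
= 1 + 1 + 1 + 1 + length([87, 37])
= 1 + 1 + 1 + 1 + 1 + length([37])
= 1 + 1 + 1 + 1 + 1 + 1 + length([])
= 1 + 1 + 1 + 1 + 1 + 1 + 0
= 6


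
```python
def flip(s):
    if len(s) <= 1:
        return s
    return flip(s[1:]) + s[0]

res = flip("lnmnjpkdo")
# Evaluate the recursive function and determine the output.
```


flip("lnmnjpkdo")
= flip("nmnjpkdo") + "l"
= flip("mnjpkdo") + "n" + "l"
= flip("njpkdo") + "m" + "n" + "l"
= flip("jpkdo") + "n" + "m" + "n" + "l"
= flip("pkdo") + "j" + "n" + "m" + "n" + "l"
= flip("kdo") + "p" + "j" + "n" + "m" + "n" + "l"
= flip("do") + "k" + "p" + "j" + "n" + "m" + "n" + "l"
= flip("o") + "d" + "k" + "p" + "j" + "n" + "m" + "n" + "l"
= "o" + "d" + "k" + "p" + "j" + "n" + "m" + "n" + "l"
= "odkpjnmnl"


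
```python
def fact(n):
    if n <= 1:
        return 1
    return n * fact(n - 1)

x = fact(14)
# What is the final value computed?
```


fact(14)
= 14 * fact(13)
= 14 * 13 * fact(12)
= 14 * 13 * 12 * fact(11)
= 14 * 13 * 12 * 11 * fact(10)
= 14 * 13 * 12 * 11 * 10 * fact(9)
= 14 * 13 * 12 * 11 * 10 * 9 * fact(8)
= 14 * 13 * 12 * 11 * 10 * 9 * 8 * fact(7)
= 14 * 13 * 12 * 11 * 10 * 9 * 8 * 7 * fact(6)
= 14 * 13 * 12 * 11 * 10 * 9 * 8 * 7 * 6 * fact(5)
= 14 * 13 * 12 * 11 * 10 * 9 * 8 * 7 * 6 * 5 * fact(4)
= 14 * 13 * 12 * 11 * 10 * 9 * 8 * 7 * 6 * 5 * 4 * fact(3)
= 14 * 13 * 12 * 11 * 10 * 9 * 8 * 7 * 6 * 5 * 4 * 3 * fact(2)
= 14 * 13 * 12 * 11 * 10 * 9 * 8 * 7 * 6 * 5 * 4 * 3 * 2 * fact(1)
= 14 * 13 * 12 * 11 * 10 * 9 * 8 * 7 * 6 * 5 * 4 * 3 * 2 * 1
= 87178291200


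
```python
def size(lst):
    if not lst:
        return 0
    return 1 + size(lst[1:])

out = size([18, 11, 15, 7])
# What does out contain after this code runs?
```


size([18, 11, 15, 7])
= 1 + size([11, 15, 7])
= 1 + 1 + size([15, 7])
= 1 + 1 + 1 + size([7])
= 1 + 1 + 1 + 1 + size([])
= 1 + 1 + 1 + 1 + 0
= 4


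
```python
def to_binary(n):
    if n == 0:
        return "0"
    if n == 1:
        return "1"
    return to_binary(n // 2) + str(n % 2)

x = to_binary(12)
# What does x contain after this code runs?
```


to_binary(12)
= to_binary(6) + "0"
= to_binary(3) + "0" + "0"
= to_binary(1) + "1" + "0" + "0"
= "1" + "1" + "0" + "0"
= "1100"


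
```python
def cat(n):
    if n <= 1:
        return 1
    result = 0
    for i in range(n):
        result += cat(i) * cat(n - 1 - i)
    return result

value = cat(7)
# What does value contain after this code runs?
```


cat(7)
= sum of cat(i) * cat(7-1-i) for i in 0..6
First compute sub-values bottom-up:
  cat(0) = 1, cat(1) = 1
  cat(2) = 1*1 + 1*1 = 2
  cat(3) = 1*2 + 1*1 + 2*1 = 5
  cat(4) = 1*5 + 1*2 + 2*1 + 5*1 = 14
  cat(5) = 1*14 + 1*5 + 2*2 + 5*1 + 14*1 = 42
  cat(6) = 1*42 + 1*14 + 2*5 + 5*2 + 14*1 + 42*1 = 132
Now cat(7):
  cat(0)*cat(6) = 1*132 = 132
  cat(1)*cat(5) = 1*42 = 42
  cat(2)*cat(4) = 2*14 = 28
  cat(3)*cat(3) = 5*5 = 25
  cat(4)*cat(2) = 14*2 = 28
  cat(5)*cat(1) = 42*1 = 42
  cat(6)*cat(0) = 132*1 = 132
= 132 + 42 + 28 + 25 + 28 + 42 + 132
= 429


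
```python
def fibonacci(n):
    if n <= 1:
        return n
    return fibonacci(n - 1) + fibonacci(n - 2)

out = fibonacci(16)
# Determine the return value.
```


fibonacci(16)
= fibonacci(15) + fibonacci(14)
= (fibonacci(14) + fibonacci(13)) + fibonacci(14)
Computing bottom-up: fibonacci(0)=0, fibonacci(1)=1, fibonacci(2)=1, fibonacci(3)=2, fibonacci(4)=3, fibonacci(5)=5, fibonacci(6)=8, fibonacci(7)=13, fibonacci(8)=21, fibonacci(9)=34, fibonacci(10)=55, fibonacci(11)=89, fibonacci(12)=144, fibonacci(13)=233, fibonacci(14)=377, fibonacci(15)=610, fibonacci(16)=987
= 987


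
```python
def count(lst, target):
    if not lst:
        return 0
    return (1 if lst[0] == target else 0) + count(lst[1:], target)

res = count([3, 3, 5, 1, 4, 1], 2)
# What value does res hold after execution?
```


count([3, 3, 5, 1, 4, 1], 2)
lst[0]=3 != 2: 0 + count([3, 5, 1, 4, 1], 2)
lst[0]=3 != 2: 0 + count([5, 1, 4, 1], 2)
lst[0]=5 != 2: 0 + count([1, 4, 1], 2)
lst[0]=1 != 2: 0 + count([4, 1], 2)
lst[0]=4 != 2: 0 + count([1], 2)
lst[0]=1 != 2: 0 + count([], 2)
= 0


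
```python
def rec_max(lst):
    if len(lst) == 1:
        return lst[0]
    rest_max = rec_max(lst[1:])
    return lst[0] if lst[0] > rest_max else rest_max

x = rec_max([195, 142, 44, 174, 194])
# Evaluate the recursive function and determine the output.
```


rec_max([195, 142, 44, 174, 194])
= compare 195 with rec_max([142, 44, 174, 194])
= compare 142 with rec_max([44, 174, 194])
= compare 44 with rec_max([174, 194])
= compare 174 with rec_max([194])
Base: rec_max([194]) = 194
compare 174 with 194: max = 194
compare 44 with 194: max = 194
compare 142 with 194: max = 194
compare 195 with 194: max = 195
= 195


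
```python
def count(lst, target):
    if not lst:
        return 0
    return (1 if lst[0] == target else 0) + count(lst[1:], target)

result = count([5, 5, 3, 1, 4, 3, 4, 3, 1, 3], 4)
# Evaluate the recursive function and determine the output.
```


count([5, 5, 3, 1, 4, 3, 4, 3, 1, 3], 4)
lst[0]=5 != 4: 0 + count([5, 3, 1, 4, 3, 4, 3, 1, 3], 4)
lst[0]=5 != 4: 0 + count([3, 1, 4, 3, 4, 3, 1, 3], 4)
lst[0]=3 != 4: 0 + count([1, 4, 3, 4, 3, 1, 3], 4)
lst[0]=1 != 4: 0 + count([4, 3, 4, 3, 1, 3], 4)
lst[0]=4 == 4: 1 + count([3, 4, 3, 1, 3], 4)
lst[0]=3 != 4: 0 + count([4, 3, 1, 3], 4)
lst[0]=4 == 4: 1 + count([3, 1, 3], 4)
lst[0]=3 != 4: 0 + count([1, 3], 4)
lst[0]=1 != 4: 0 + count([3], 4)
lst[0]=3 != 4: 0 + count([], 4)
= 2


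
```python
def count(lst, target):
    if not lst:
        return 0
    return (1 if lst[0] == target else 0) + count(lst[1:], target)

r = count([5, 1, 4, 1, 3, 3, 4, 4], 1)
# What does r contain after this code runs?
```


count([5, 1, 4, 1, 3, 3, 4, 4], 1)
lst[0]=5 != 1: 0 + count([1, 4, 1, 3, 3, 4, 4], 1)
lst[0]=1 == 1: 1 + count([4, 1, 3, 3, 4, 4], 1)
lst[0]=4 != 1: 0 + count([1, 3, 3, 4, 4], 1)
lst[0]=1 == 1: 1 + count([3, 3, 4, 4], 1)
lst[0]=3 != 1: 0 + count([3, 4, 4], 1)
lst[0]=3 != 1: 0 + count([4, 4], 1)
lst[0]=4 != 1: 0 + count([4], 1)
lst[0]=4 != 1: 0 + count([], 1)
= 2


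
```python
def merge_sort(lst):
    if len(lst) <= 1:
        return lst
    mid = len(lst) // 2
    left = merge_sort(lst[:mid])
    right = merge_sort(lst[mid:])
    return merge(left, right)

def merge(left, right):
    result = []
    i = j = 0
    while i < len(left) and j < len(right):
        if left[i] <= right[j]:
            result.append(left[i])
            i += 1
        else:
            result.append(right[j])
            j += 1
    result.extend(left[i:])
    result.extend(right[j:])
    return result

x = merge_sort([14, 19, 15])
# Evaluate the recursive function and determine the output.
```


merge_sort([14, 19, 15])
Split into [14] and [19, 15]
Left sorted: [14]
Right sorted: [15, 19]
Merge [14] and [15, 19]
= [14, 15, 19]


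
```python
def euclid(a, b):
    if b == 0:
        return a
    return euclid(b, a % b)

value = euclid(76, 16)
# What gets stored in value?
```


euclid(76, 16)
= euclid(16, 76 % 16) = euclid(16, 12)
= euclid(12, 16 % 12) = euclid(12, 4)
= euclid(4, 12 % 4) = euclid(4, 0)
b == 0, return a = 4


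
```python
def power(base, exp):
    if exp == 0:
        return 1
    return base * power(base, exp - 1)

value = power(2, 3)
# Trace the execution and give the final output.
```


power(2, 3)
= 2 * power(2, 2)
= 2 * 2 * power(2, 1)
= 2 * 2 * 2 * power(2, 0)
= 2 * 2 * 2 * 1
= 8


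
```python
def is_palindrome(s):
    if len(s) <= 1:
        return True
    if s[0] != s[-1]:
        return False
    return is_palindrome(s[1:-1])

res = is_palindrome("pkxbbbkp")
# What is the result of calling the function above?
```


is_palindrome("pkxbbbkp")
"pkxbbbkp": s[0]='p' == s[-1]='p' -> is_palindrome("kxbbbk")
"kxbbbk": s[0]='k' == s[-1]='k' -> is_palindrome("xbbb")
"xbbb": s[0]='x' != s[-1]='b' -> False
= False


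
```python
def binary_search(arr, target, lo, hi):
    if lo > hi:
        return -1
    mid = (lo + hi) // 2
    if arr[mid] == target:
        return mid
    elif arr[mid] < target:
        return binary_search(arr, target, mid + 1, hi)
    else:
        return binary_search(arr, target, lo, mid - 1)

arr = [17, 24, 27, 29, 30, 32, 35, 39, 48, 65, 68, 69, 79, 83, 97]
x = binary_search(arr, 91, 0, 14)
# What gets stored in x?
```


binary_search(arr, 91, 0, 14)
lo=0, hi=14, mid=7, arr[mid]=39
39 < 91, search right half
lo=8, hi=14, mid=11, arr[mid]=69
69 < 91, search right half
lo=12, hi=14, mid=13, arr[mid]=83
83 < 91, search right half
lo=14, hi=14, mid=14, arr[mid]=97
97 > 91, search left half
lo > hi, target not found, return -1
= -1


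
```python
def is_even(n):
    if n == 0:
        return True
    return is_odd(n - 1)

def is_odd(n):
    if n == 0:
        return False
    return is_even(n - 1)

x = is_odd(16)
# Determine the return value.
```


is_odd(16)
= is_even(15)
= is_odd(14)
= is_even(13)
= is_odd(12)
= is_even(11)
= is_odd(10)
= is_even(9)
= is_odd(8)
= is_even(7)
= is_odd(6)
= is_even(5)
= is_odd(4)
= is_even(3)
= is_odd(2)
= is_even(1)
= is_odd(0)
n == 0: return False
= False


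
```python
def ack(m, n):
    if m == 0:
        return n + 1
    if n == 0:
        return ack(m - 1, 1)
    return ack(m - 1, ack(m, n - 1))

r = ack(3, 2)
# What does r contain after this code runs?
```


ack(3, 2)
= ack(2, ack(3, 1))
First compute ack(3, 1) = 13
= ack(2, 13)
= 29


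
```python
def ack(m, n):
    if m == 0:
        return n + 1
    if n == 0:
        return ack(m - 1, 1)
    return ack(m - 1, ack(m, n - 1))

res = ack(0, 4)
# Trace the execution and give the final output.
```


ack(0, 4)
m == 0: return 4 + 1 = 5
= 5


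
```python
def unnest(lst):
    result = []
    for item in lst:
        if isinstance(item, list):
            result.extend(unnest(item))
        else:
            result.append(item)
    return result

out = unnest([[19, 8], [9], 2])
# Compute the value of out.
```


unnest([[19, 8], [9], 2])
Processing each element:
  [19, 8] is a list -> unnest recursively -> [19, 8]
  [9] is a list -> unnest recursively -> [9]
  2 is not a list -> append 2
= [19, 8, 9, 2]


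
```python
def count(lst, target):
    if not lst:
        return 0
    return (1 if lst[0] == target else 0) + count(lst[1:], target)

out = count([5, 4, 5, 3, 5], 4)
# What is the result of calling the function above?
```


count([5, 4, 5, 3, 5], 4)
lst[0]=5 != 4: 0 + count([4, 5, 3, 5], 4)
lst[0]=4 == 4: 1 + count([5, 3, 5], 4)
lst[0]=5 != 4: 0 + count([3, 5], 4)
lst[0]=3 != 4: 0 + count([5], 4)
lst[0]=5 != 4: 0 + count([], 4)
= 1


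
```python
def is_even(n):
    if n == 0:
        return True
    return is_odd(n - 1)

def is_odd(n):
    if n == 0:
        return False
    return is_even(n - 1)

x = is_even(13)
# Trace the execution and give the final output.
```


is_even(13)
= is_odd(12)
= is_even(11)
= is_odd(10)
= is_even(9)
= is_odd(8)
= is_even(7)
= is_odd(6)
= is_even(5)
= is_odd(4)
= is_even(3)
= is_odd(2)
= is_even(1)
= is_odd(0)
n == 0: return False
= False


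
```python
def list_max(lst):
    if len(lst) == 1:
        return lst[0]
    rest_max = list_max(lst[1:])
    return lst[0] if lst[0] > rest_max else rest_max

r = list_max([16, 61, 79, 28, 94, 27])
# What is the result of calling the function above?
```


list_max([16, 61, 79, 28, 94, 27])
= compare 16 with list_max([61, 79, 28, 94, 27])
= compare 61 with list_max([79, 28, 94, 27])
= compare 79 with list_max([28, 94, 27])
= compare 28 with list_max([94, 27])
= compare 94 with list_max([27])
Base: list_max([27]) = 27
compare 94 with 27: max = 94
compare 28 with 94: max = 94
compare 79 with 94: max = 94
compare 61 with 94: max = 94
compare 16 with 94: max = 94
= 94


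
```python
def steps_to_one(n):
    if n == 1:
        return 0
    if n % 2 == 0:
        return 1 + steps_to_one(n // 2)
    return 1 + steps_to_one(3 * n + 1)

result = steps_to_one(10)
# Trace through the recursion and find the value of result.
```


steps_to_one(10)
10 is even -> steps_to_one(5)
5 is odd -> 3*5+1 = 16 -> steps_to_one(16)
16 is even -> steps_to_one(8)
8 is even -> steps_to_one(4)
4 is even -> steps_to_one(2)
2 is even -> steps_to_one(1)
Reached 1 after 6 steps
= 6


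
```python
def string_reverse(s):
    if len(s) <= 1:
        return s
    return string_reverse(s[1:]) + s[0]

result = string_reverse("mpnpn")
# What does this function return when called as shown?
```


string_reverse("mpnpn")
= string_reverse("pnpn") + "m"
= string_reverse("npn") + "p" + "m"
= string_reverse("pn") + "n" + "p" + "m"
= string_reverse("n") + "p" + "n" + "p" + "m"
= "n" + "p" + "n" + "p" + "m"
= "npnpm"


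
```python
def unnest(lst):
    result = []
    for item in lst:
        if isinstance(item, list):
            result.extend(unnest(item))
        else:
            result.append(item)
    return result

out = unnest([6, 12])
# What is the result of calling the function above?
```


unnest([6, 12])
Processing each element:
  6 is not a list -> append 6
  12 is not a list -> append 12
= [6, 12]


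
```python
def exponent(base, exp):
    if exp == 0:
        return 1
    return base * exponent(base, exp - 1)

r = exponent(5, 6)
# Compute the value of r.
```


exponent(5, 6)
= 5 * exponent(5, 5)
= 5 * 5 * exponent(5, 4)
= 5 * 5 * 5 * exponent(5, 3)
= 5 * 5 * 5 * 5 * exponent(5, 2)
= 5 * 5 * 5 * 5 * 5 * exponent(5, 1)
= 5 * 5 * 5 * 5 * 5 * 5 * exponent(5, 0)
= 5 * 5 * 5 * 5 * 5 * 5 * 1
= 15625


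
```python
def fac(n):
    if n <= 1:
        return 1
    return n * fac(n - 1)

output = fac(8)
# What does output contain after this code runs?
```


fac(8)
= 8 * fac(7)
= 8 * 7 * fac(6)
= 8 * 7 * 6 * fac(5)
= 8 * 7 * 6 * 5 * fac(4)
= 8 * 7 * 6 * 5 * 4 * fac(3)
= 8 * 7 * 6 * 5 * 4 * 3 * fac(2)
= 8 * 7 * 6 * 5 * 4 * 3 * 2 * fac(1)
= 8 * 7 * 6 * 5 * 4 * 3 * 2 * 1
= 40320


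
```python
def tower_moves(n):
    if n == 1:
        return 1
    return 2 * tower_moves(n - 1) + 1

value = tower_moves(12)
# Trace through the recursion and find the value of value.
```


tower_moves(12)
= 2 * tower_moves(11) + 1
= 2 * (2 * tower_moves(10) + 1) + 1
= 2 * (2 * (2 * tower_moves(9) + 1) + 1) + 1
= 2 * (2 * (2 * (2 * tower_moves(8) + 1) + 1) + 1) + 1
= 2 * (2 * (2 * (2 * (2 * tower_moves(7) + 1) + 1) + 1) + 1) + 1
= 2 * (2 * (2 * (2 * (2 * (2 * tower_moves(6) + 1) + 1) + 1) + 1) + 1) + 1
= 2 * (2 * (2 * (2 * (2 * (2 * (2 * tower_moves(5) + 1) + 1) + 1) + 1) + 1) + 1) + 1
= 2 * (2 * (2 * (2 * (2 * (2 * (2 * (2 * tower_moves(4) + 1) + 1) + 1) + 1) + 1) + 1) + 1) + 1
= 2 * (2 * (2 * (2 * (2 * (2 * (2 * (2 * (2 * tower_moves(3) + 1) + 1) + 1) + 1) + 1) + 1) + 1) + 1) + 1
= 2 * (2 * (2 * (2 * (2 * (2 * (2 * (2 * (2 * (2 * tower_moves(2) + 1) + 1) + 1) + 1) + 1) + 1) + 1) + 1) + 1) + 1
= 2 * (2 * (2 * (2 * (2 * (2 * (2 * (2 * (2 * (2 * (2 * tower_moves(1) + 1) + 1) + 1) + 1) + 1) + 1) + 1) + 1) + 1) + 1) + 1
Now compute bottom-up:
tower_moves(1) = 1
tower_moves(2) = 2 * 1 + 1 = 3
tower_moves(3) = 2 * 3 + 1 = 7
tower_moves(4) = 2 * 7 + 1 = 15
tower_moves(5) = 2 * 15 + 1 = 31
tower_moves(6) = 2 * 31 + 1 = 63
tower_moves(7) = 2 * 63 + 1 = 127
tower_moves(8) = 2 * 127 + 1 = 255
tower_moves(9) = 2 * 255 + 1 = 511
tower_moves(10) = 2 * 511 + 1 = 1023
tower_moves(11) = 2 * 1023 + 1 = 2047
tower_moves(12) = 2 * 2047 + 1 = 4095
= 4095


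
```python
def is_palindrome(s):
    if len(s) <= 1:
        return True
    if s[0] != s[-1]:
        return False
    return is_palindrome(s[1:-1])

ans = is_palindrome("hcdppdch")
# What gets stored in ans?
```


is_palindrome("hcdppdch")
"hcdppdch": s[0]='h' == s[-1]='h' -> is_palindrome("cdppdc")
"cdppdc": s[0]='c' == s[-1]='c' -> is_palindrome("dppd")
"dppd": s[0]='d' == s[-1]='d' -> is_palindrome("pp")
"pp": s[0]='p' == s[-1]='p' -> is_palindrome("")
"": len <= 1 -> True
= True


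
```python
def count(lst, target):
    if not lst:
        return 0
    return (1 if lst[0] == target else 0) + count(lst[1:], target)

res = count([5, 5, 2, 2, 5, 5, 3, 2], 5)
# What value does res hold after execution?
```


count([5, 5, 2, 2, 5, 5, 3, 2], 5)
lst[0]=5 == 5: 1 + count([5, 2, 2, 5, 5, 3, 2], 5)
lst[0]=5 == 5: 1 + count([2, 2, 5, 5, 3, 2], 5)
lst[0]=2 != 5: 0 + count([2, 5, 5, 3, 2], 5)
lst[0]=2 != 5: 0 + count([5, 5, 3, 2], 5)
lst[0]=5 == 5: 1 + count([5, 3, 2], 5)
lst[0]=5 == 5: 1 + count([3, 2], 5)
lst[0]=3 != 5: 0 + count([2], 5)
lst[0]=2 != 5: 0 + count([], 5)
= 4


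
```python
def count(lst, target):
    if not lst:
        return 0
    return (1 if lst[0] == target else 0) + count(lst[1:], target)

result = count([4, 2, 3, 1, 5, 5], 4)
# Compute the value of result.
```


count([4, 2, 3, 1, 5, 5], 4)
lst[0]=4 == 4: 1 + count([2, 3, 1, 5, 5], 4)
lst[0]=2 != 4: 0 + count([3, 1, 5, 5], 4)
lst[0]=3 != 4: 0 + count([1, 5, 5], 4)
lst[0]=1 != 4: 0 + count([5, 5], 4)
lst[0]=5 != 4: 0 + count([5], 4)
lst[0]=5 != 4: 0 + count([], 4)
= 1


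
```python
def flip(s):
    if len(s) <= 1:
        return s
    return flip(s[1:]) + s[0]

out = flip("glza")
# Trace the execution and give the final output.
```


flip("glza")
= flip("lza") + "g"
= flip("za") + "l" + "g"
= flip("a") + "z" + "l" + "g"
= "a" + "z" + "l" + "g"
= "azlg"


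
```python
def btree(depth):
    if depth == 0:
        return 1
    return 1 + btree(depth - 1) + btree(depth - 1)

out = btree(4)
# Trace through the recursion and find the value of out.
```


btree(4)
= 1 + btree(3) + btree(3)
= 1 + 2 * btree(3)
btree(k) = 2^(k+1) - 1
btree(0) = 1
btree(1) = 3
btree(2) = 7
btree(3) = 15
btree(4) = 31
btree(4) = 2^5 - 1 = 31


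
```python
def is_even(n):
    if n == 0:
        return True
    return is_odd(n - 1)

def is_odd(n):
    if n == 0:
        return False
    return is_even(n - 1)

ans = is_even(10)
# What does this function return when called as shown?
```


is_even(10)
= is_odd(9)
= is_even(8)
= is_odd(7)
= is_even(6)
= is_odd(5)
= is_even(4)
= is_odd(3)
= is_even(2)
= is_odd(1)
= is_even(0)
n == 0: return True
= True


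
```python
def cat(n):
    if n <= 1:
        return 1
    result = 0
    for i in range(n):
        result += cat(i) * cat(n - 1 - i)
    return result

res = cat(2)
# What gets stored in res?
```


cat(2)
= sum of cat(i) * cat(2-1-i) for i in 0..1
  cat(0)*cat(1) = 1*1 = 1
  cat(1)*cat(0) = 1*1 = 1
= 1 + 1
= 2


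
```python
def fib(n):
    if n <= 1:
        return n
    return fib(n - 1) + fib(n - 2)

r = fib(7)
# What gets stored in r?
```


fib(7)
= fib(6) + fib(5)
= (fib(5) + fib(4)) + fib(5)
Computing bottom-up: fib(0)=0, fib(1)=1, fib(2)=1, fib(3)=2, fib(4)=3, fib(5)=5, fib(6)=8, fib(7)=13
= 13


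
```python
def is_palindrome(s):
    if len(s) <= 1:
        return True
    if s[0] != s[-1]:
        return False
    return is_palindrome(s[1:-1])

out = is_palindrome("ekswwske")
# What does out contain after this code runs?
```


is_palindrome("ekswwske")
"ekswwske": s[0]='e' == s[-1]='e' -> is_palindrome("kswwsk")
"kswwsk": s[0]='k' == s[-1]='k' -> is_palindrome("swws")
"swws": s[0]='s' == s[-1]='s' -> is_palindrome("ww")
"ww": s[0]='w' == s[-1]='w' -> is_palindrome("")
"": len <= 1 -> True
= True


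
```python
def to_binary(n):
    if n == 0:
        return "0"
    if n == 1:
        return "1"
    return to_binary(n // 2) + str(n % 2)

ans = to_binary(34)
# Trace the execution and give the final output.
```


to_binary(34)
= to_binary(17) + "0"
= to_binary(8) + "1" + "0"
= to_binary(4) + "0" + "1" + "0"
= to_binary(2) + "0" + "0" + "1" + "0"
= to_binary(1) + "0" + "0" + "0" + "1" + "0"
= "1" + "0" + "0" + "0" + "1" + "0"
= "100010"


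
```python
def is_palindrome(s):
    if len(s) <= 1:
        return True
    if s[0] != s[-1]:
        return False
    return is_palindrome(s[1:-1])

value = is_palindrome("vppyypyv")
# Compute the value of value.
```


is_palindrome("vppyypyv")
"vppyypyv": s[0]='v' == s[-1]='v' -> is_palindrome("ppyypy")
"ppyypy": s[0]='p' != s[-1]='y' -> False
= False


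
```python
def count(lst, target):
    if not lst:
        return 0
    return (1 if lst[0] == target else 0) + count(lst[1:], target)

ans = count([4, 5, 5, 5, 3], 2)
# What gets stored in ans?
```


count([4, 5, 5, 5, 3], 2)
lst[0]=4 != 2: 0 + count([5, 5, 5, 3], 2)
lst[0]=5 != 2: 0 + count([5, 5, 3], 2)
lst[0]=5 != 2: 0 + count([5, 3], 2)
lst[0]=5 != 2: 0 + count([3], 2)
lst[0]=3 != 2: 0 + count([], 2)
= 0


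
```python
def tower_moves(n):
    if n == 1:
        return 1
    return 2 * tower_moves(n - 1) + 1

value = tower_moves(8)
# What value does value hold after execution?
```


tower_moves(8)
= 2 * tower_moves(7) + 1
= 2 * (2 * tower_moves(6) + 1) + 1
= 2 * (2 * (2 * tower_moves(5) + 1) + 1) + 1
= 2 * (2 * (2 * (2 * tower_moves(4) + 1) + 1) + 1) + 1
= 2 * (2 * (2 * (2 * (2 * tower_moves(3) + 1) + 1) + 1) + 1) + 1
= 2 * (2 * (2 * (2 * (2 * (2 * tower_moves(2) + 1) + 1) + 1) + 1) + 1) + 1
= 2 * (2 * (2 * (2 * (2 * (2 * (2 * tower_moves(1) + 1) + 1) + 1) + 1) + 1) + 1) + 1
Now compute bottom-up:
tower_moves(1) = 1
tower_moves(2) = 2 * 1 + 1 = 3
tower_moves(3) = 2 * 3 + 1 = 7
tower_moves(4) = 2 * 7 + 1 = 15
tower_moves(5) = 2 * 15 + 1 = 31
tower_moves(6) = 2 * 31 + 1 = 63
tower_moves(7) = 2 * 63 + 1 = 127
tower_moves(8) = 2 * 127 + 1 = 255
= 255


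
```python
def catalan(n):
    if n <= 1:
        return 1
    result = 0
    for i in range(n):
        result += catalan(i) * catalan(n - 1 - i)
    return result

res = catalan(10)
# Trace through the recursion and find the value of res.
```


catalan(10)
= sum of catalan(i) * catalan(10-1-i) for i in 0..9
First compute sub-values bottom-up:
  catalan(0) = 1, catalan(1) = 1
  catalan(2) = 1*1 + 1*1 = 2
  catalan(3) = 1*2 + 1*1 + 2*1 = 5
  catalan(4) = 1*5 + 1*2 + 2*1 + 5*1 = 14
  catalan(5) = 1*14 + 1*5 + 2*2 + 5*1 + 14*1 = 42
  catalan(6) = 1*42 + 1*14 + 2*5 + 5*2 + 14*1 + 42*1 = 132
  catalan(7) = 1*132 + 1*42 + 2*14 + 5*5 + 14*2 + 42*1 + 132*1 = 429
  catalan(8) = 1*429 + 1*132 + 2*42 + 5*14 + 14*5 + 42*2 + 132*1 + 429*1 = 1430
  catalan(9) = 1*1430 + 1*429 + 2*132 + 5*42 + 14*14 + 42*5 + 132*2 + 429*1 + 1430*1 = 4862
Now catalan(10):
  catalan(0)*catalan(9) = 1*4862 = 4862
  catalan(1)*catalan(8) = 1*1430 = 1430
  catalan(2)*catalan(7) = 2*429 = 858
  catalan(3)*catalan(6) = 5*132 = 660
  catalan(4)*catalan(5) = 14*42 = 588
  catalan(5)*catalan(4) = 42*14 = 588
  catalan(6)*catalan(3) = 132*5 = 660
  catalan(7)*catalan(2) = 429*2 = 858
  catalan(8)*catalan(1) = 1430*1 = 1430
  catalan(9)*catalan(0) = 4862*1 = 4862
= 4862 + 1430 + 858 + 660 + 588 + 588 + 660 + 858 + 1430 + 4862
= 16796


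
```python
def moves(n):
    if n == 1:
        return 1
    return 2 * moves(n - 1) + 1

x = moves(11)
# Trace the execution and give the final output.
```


moves(11)
= 2 * moves(10) + 1
= 2 * (2 * moves(9) + 1) + 1
= 2 * (2 * (2 * moves(8) + 1) + 1) + 1
= 2 * (2 * (2 * (2 * moves(7) + 1) + 1) + 1) + 1
= 2 * (2 * (2 * (2 * (2 * moves(6) + 1) + 1) + 1) + 1) + 1
= 2 * (2 * (2 * (2 * (2 * (2 * moves(5) + 1) + 1) + 1) + 1) + 1) + 1
= 2 * (2 * (2 * (2 * (2 * (2 * (2 * moves(4) + 1) + 1) + 1) + 1) + 1) + 1) + 1
= 2 * (2 * (2 * (2 * (2 * (2 * (2 * (2 * moves(3) + 1) + 1) + 1) + 1) + 1) + 1) + 1) + 1
= 2 * (2 * (2 * (2 * (2 * (2 * (2 * (2 * (2 * moves(2) + 1) + 1) + 1) + 1) + 1) + 1) + 1) + 1) + 1
= 2 * (2 * (2 * (2 * (2 * (2 * (2 * (2 * (2 * (2 * moves(1) + 1) + 1) + 1) + 1) + 1) + 1) + 1) + 1) + 1) + 1
Now compute bottom-up:
moves(1) = 1
moves(2) = 2 * 1 + 1 = 3
moves(3) = 2 * 3 + 1 = 7
moves(4) = 2 * 7 + 1 = 15
moves(5) = 2 * 15 + 1 = 31
moves(6) = 2 * 31 + 1 = 63
moves(7) = 2 * 63 + 1 = 127
moves(8) = 2 * 127 + 1 = 255
moves(9) = 2 * 255 + 1 = 511
moves(10) = 2 * 511 + 1 = 1023
moves(11) = 2 * 1023 + 1 = 2047
= 2047


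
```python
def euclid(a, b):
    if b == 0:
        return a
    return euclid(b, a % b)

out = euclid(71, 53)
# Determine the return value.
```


euclid(71, 53)
= euclid(53, 71 % 53) = euclid(53, 18)
= euclid(18, 53 % 18) = euclid(18, 17)
= euclid(17, 18 % 17) = euclid(17, 1)
= euclid(1, 17 % 1) = euclid(1, 0)
b == 0, return a = 1


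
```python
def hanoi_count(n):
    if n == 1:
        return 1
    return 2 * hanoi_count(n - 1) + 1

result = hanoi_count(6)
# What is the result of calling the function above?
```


hanoi_count(6)
= 2 * hanoi_count(5) + 1
= 2 * (2 * hanoi_count(4) + 1) + 1
= 2 * (2 * (2 * hanoi_count(3) + 1) + 1) + 1
= 2 * (2 * (2 * (2 * hanoi_count(2) + 1) + 1) + 1) + 1
= 2 * (2 * (2 * (2 * (2 * hanoi_count(1) + 1) + 1) + 1) + 1) + 1
Now compute bottom-up:
hanoi_count(1) = 1
hanoi_count(2) = 2 * 1 + 1 = 3
hanoi_count(3) = 2 * 3 + 1 = 7
hanoi_count(4) = 2 * 7 + 1 = 15
hanoi_count(5) = 2 * 15 + 1 = 31
hanoi_count(6) = 2 * 31 + 1 = 63
= 63


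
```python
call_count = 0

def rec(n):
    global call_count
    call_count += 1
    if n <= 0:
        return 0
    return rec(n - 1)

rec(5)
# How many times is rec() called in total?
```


rec(5) calls rec(4) calls ... calls rec(0)
Total calls: 5 + 1 (for base case) = 6


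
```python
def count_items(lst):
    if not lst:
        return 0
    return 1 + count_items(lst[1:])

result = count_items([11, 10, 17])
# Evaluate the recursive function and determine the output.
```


count_items([11, 10, 17])
= 1 + count_items([10, 17])
= 1 + 1 + count_items([17])
= 1 + 1 + 1 + count_items([])
= 1 + 1 + 1 + 0
= 3


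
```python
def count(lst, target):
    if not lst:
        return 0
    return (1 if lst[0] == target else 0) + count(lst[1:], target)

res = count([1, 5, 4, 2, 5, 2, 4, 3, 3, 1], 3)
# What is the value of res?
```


count([1, 5, 4, 2, 5, 2, 4, 3, 3, 1], 3)
lst[0]=1 != 3: 0 + count([5, 4, 2, 5, 2, 4, 3, 3, 1], 3)
lst[0]=5 != 3: 0 + count([4, 2, 5, 2, 4, 3, 3, 1], 3)
lst[0]=4 != 3: 0 + count([2, 5, 2, 4, 3, 3, 1], 3)
lst[0]=2 != 3: 0 + count([5, 2, 4, 3, 3, 1], 3)
lst[0]=5 != 3: 0 + count([2, 4, 3, 3, 1], 3)
lst[0]=2 != 3: 0 + count([4, 3, 3, 1], 3)
lst[0]=4 != 3: 0 + count([3, 3, 1], 3)
lst[0]=3 == 3: 1 + count([3, 1], 3)
lst[0]=3 == 3: 1 + count([1], 3)
lst[0]=1 != 3: 0 + count([], 3)
= 2
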